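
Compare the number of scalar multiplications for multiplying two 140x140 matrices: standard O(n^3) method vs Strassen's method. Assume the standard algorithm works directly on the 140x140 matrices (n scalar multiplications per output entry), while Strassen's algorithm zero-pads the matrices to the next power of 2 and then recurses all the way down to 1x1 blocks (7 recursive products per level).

Matrix multiplication for 140x140 matrices:

Strassen's algorithm requires power-of-2 dimensions. Pad 140x140 to 256x256 (next power of 2).

Standard algorithm: 140^3 = 2744000 multiplications
Strassen's algorithm: 7^(log2(256)) = 7^8 = 5764801 multiplications
Difference: 2744000 - 5764801 = -3020801 (Strassen uses MORE here due to padding overhead — for small or just-over-power-of-2 n, padding can outweigh the per-level savings)

Standard: 2744000 multiplications (140^3). Strassen: 5764801 multiplications (7^8, after padding to 256x256). Strassen reduces 8 recursive multiplications to 7 at each level.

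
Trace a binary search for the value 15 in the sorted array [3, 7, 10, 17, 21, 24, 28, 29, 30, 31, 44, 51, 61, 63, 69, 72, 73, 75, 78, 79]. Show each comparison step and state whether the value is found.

Binary search for 15 in [3, 7, 10, 17, 21, 24, 28, 29, 30, 31, 44, 51, 61, 63, 69, 72, 73, 75, 78, 79]:

lo=0, hi=19, mid=9, arr[mid]=31 -> 31 > 15, search left half
lo=0, hi=8, mid=4, arr[mid]=21 -> 21 > 15, search left half
lo=0, hi=3, mid=1, arr[mid]=7 -> 7 < 15, search right half
lo=2, hi=3, mid=2, arr[mid]=10 -> 10 < 15, search right half
lo=3, hi=3, mid=3, arr[mid]=17 -> 17 > 15, search left half
lo=3 > hi=2, target 15 not found

Binary search determines that 15 is not in the array after 5 comparisons. The search space was exhausted without finding the target.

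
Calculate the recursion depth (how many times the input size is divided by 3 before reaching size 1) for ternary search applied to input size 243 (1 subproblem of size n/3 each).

For divide and conquer with division factor 3:

Problem sizes at each level:
Level 0: 243
Level 1: 81
Level 2: 27
Level 3: 9
Level 4: 3
Level 5: 1

The root is level 0 and the size-1 base case is level 5 (the tree spans levels 0 through 5, i.e. 6 levels counting the root), so the depth is the number of divisions: log_3(243) = 5

The recursion tree depth is log_3(243) = 5. At each level, the problem size is divided by 3, so it takes 5 divisions to reduce to a base case of size 1. The algorithm makes 1 recursive call at each level.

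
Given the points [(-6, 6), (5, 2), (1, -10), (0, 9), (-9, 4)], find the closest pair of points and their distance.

Computing all pairwise distances among 5 points:

d((-6, 6), (5, 2)) = 11.7047
d((-6, 6), (1, -10)) = 17.4642
d((-6, 6), (0, 9)) = 6.7082
d((-6, 6), (-9, 4)) = 3.6056 <-- minimum
d((5, 2), (1, -10)) = 12.6491
d((5, 2), (0, 9)) = 8.6023
d((5, 2), (-9, 4)) = 14.1421
d((1, -10), (0, 9)) = 19.0263
d((1, -10), (-9, 4)) = 17.2047
d((0, 9), (-9, 4)) = 10.2956

Closest pair: (-6, 6) and (-9, 4) with distance 3.6056

The closest pair is (-6, 6) and (-9, 4) with Euclidean distance 3.6056. For 5 points, brute-force pairwise comparison is shown above. For large n, the divide-and-conquer algorithm (sort by x, recurse on halves, check the dividing strip) achieves O(n log n).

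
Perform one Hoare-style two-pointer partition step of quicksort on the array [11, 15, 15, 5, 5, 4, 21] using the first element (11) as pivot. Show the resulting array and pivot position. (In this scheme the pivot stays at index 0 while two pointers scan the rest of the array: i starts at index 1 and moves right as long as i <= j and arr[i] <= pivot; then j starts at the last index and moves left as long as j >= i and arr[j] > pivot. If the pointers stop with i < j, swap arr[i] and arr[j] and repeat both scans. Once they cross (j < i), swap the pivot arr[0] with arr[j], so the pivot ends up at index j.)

Hoare-style two-pointer partition with pivot = 11:

Initial array: [11, 15, 15, 5, 5, 4, 21]

Pointers start at i = 1, j = 6.
i stops at index 1 (arr[1]=15 > 11), j stops at index 5 (arr[5]=4 <= 11): swap arr[1] and arr[5], array becomes [11, 4, 15, 5, 5, 15, 21]
i stops at index 2 (arr[2]=15 > 11), j stops at index 4 (arr[4]=5 <= 11): swap arr[2] and arr[4], array becomes [11, 4, 5, 5, 15, 15, 21]
i ends at 4, j ends at 3: the pointers have crossed (j < i), so scanning stops.

Swap pivot arr[0] with arr[3] to place pivot at position 3: [5, 4, 5, 11, 15, 15, 21]
Pivot position: 3

After partitioning with pivot 11, the array becomes [5, 4, 5, 11, 15, 15, 21]. The pivot is placed at index 3. All elements to the left of the pivot are <= 11, and all elements to the right are > 11.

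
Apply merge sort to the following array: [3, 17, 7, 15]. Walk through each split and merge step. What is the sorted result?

Merge sort trace:

Split: [3, 17, 7, 15] -> [3, 17] and [7, 15]
  Split: [3, 17] -> [3] and [17]
  Merge: [3] + [17] -> [3, 17]
  Split: [7, 15] -> [7] and [15]
  Merge: [7] + [15] -> [7, 15]
Merge: [3, 17] + [7, 15] -> [3, 7, 15, 17]

Final sorted array: [3, 7, 15, 17]

The merge sort proceeds by recursively splitting the array and merging sorted halves.
After all merges, the sorted array is [3, 7, 15, 17].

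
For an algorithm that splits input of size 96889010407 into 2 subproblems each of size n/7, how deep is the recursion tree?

For divide and conquer with division factor 7:

Problem sizes at each level:
Level 0: 96889010407
Level 1: 13841287201
Level 2: 1977326743
Level 3: 282475249
Level 4: 40353607
Level 5: 5764801
Level 6: 823543
Level 7: 117649
Level 8: 16807
Level 9: 2401
Level 10: 343
Level 11: 49
Level 12: 7
Level 13: 1

The root is level 0 and the size-1 base case is level 13 (the tree spans levels 0 through 13, i.e. 14 levels counting the root), so the depth is the number of divisions: log_7(96889010407) = 13

The recursion tree depth is log_7(96889010407) = 13. At each level, the problem size is divided by 7, so it takes 13 divisions to reduce to a base case of size 1. The algorithm makes 2 recursive calls at each level.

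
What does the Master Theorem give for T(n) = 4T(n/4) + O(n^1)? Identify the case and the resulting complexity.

Master Theorem for T(n) = 4T(n/4) + O(n^1):

a = 4, b = 4, c = 1
log_b(a) = log_4(4) = 1.0000

Case 2: c = 1 = log_4(4) = 1.0000
T(n) = O(n^1 log n) = O(n log n)

For T(n) = 4T(n/4) + O(n^1): log_4(4) = 1.0000. This is Case 2 of the Master Theorem (c = log_b(a), equal work at all levels), giving O(n log n).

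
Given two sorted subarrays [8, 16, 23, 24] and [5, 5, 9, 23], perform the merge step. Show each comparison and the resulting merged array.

Merging process:

Compare 8 vs 5: take 5 from right. Merged: [5]
Compare 8 vs 5: take 5 from right. Merged: [5, 5]
Compare 8 vs 9: take 8 from left. Merged: [5, 5, 8]
Compare 16 vs 9: take 9 from right. Merged: [5, 5, 8, 9]
Compare 16 vs 23: take 16 from left. Merged: [5, 5, 8, 9, 16]
Compare 23 vs 23: take 23 from left. Merged: [5, 5, 8, 9, 16, 23]
Compare 24 vs 23: take 23 from right. Merged: [5, 5, 8, 9, 16, 23, 23]
Append remaining from left: [24]. Merged: [5, 5, 8, 9, 16, 23, 23, 24]

Final merged array: [5, 5, 8, 9, 16, 23, 23, 24]
Total comparisons: 7

The merged array is [5, 5, 8, 9, 16, 23, 23, 24], requiring 7 comparisons. The merge step runs in O(n) time where n is the total number of elements.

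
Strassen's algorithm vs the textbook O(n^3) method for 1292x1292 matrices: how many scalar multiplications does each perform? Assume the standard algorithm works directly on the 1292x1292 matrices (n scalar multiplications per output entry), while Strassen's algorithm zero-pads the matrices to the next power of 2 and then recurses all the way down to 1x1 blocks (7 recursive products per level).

Matrix multiplication for 1292x1292 matrices:

Strassen's algorithm requires power-of-2 dimensions. Pad 1292x1292 to 2048x2048 (next power of 2).

Standard algorithm: 1292^3 = 2156689088 multiplications
Strassen's algorithm: 7^(log2(2048)) = 7^11 = 1977326743 multiplications
Savings: 2156689088 - 1977326743 = 179362345 multiplications

Standard: 2156689088 multiplications (1292^3). Strassen: 1977326743 multiplications (7^11, after padding to 2048x2048). Strassen reduces 8 recursive multiplications to 7 at each level.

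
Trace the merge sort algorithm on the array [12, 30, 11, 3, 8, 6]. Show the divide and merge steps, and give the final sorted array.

Merge sort trace:

Split: [12, 30, 11, 3, 8, 6] -> [12, 30, 11] and [3, 8, 6]
  Split: [12, 30, 11] -> [12] and [30, 11]
    Split: [30, 11] -> [30] and [11]
    Merge: [30] + [11] -> [11, 30]
  Merge: [12] + [11, 30] -> [11, 12, 30]
  Split: [3, 8, 6] -> [3] and [8, 6]
    Split: [8, 6] -> [8] and [6]
    Merge: [8] + [6] -> [6, 8]
  Merge: [3] + [6, 8] -> [3, 6, 8]
Merge: [11, 12, 30] + [3, 6, 8] -> [3, 6, 8, 11, 12, 30]

Final sorted array: [3, 6, 8, 11, 12, 30]

The merge sort proceeds by recursively splitting the array and merging sorted halves.
After all merges, the sorted array is [3, 6, 8, 11, 12, 30].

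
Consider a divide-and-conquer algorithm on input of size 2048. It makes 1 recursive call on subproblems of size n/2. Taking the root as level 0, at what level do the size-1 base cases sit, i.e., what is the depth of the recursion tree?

For divide and conquer with division factor 2:

Problem sizes at each level:
Level 0: 2048
Level 1: 1024
Level 2: 512
Level 3: 256
Level 4: 128
Level 5: 64
Level 6: 32
Level 7: 16
Level 8: 8
Level 9: 4
Level 10: 2
Level 11: 1

The root is level 0 and the size-1 base case is level 11 (the tree spans levels 0 through 11, i.e. 12 levels counting the root), so the depth is the number of divisions: log_2(2048) = 11

The recursion tree depth is log_2(2048) = 11. At each level, the problem size is divided by 2, so it takes 11 divisions to reduce to a base case of size 1. The algorithm makes 1 recursive call at each level.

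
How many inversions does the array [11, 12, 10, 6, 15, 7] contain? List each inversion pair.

Finding inversions in [11, 12, 10, 6, 15, 7]:

(0, 2): arr[0]=11 > arr[2]=10
(0, 3): arr[0]=11 > arr[3]=6
(0, 5): arr[0]=11 > arr[5]=7
(1, 2): arr[1]=12 > arr[2]=10
(1, 3): arr[1]=12 > arr[3]=6
(1, 5): arr[1]=12 > arr[5]=7
(2, 3): arr[2]=10 > arr[3]=6
(2, 5): arr[2]=10 > arr[5]=7
(4, 5): arr[4]=15 > arr[5]=7

Total inversions: 9

The array has 9 inversion(s): (0,2), (0,3), (0,5), (1,2), (1,3), (1,5), (2,3), (2,5), (4,5). Each pair (i,j) satisfies i < j and arr[i] > arr[j].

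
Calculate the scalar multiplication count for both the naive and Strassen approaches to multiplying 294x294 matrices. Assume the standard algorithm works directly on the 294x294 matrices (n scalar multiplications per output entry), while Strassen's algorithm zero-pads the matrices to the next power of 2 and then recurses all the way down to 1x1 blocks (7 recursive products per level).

Matrix multiplication for 294x294 matrices:

Strassen's algorithm requires power-of-2 dimensions. Pad 294x294 to 512x512 (next power of 2).

Standard algorithm: 294^3 = 25412184 multiplications
Strassen's algorithm: 7^(log2(512)) = 7^9 = 40353607 multiplications
Difference: 25412184 - 40353607 = -14941423 (Strassen uses MORE here due to padding overhead — for small or just-over-power-of-2 n, padding can outweigh the per-level savings)

Standard: 25412184 multiplications (294^3). Strassen: 40353607 multiplications (7^9, after padding to 512x512). Strassen reduces 8 recursive multiplications to 7 at each level.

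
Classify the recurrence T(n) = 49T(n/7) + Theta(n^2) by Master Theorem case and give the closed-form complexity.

Master Theorem for T(n) = 49T(n/7) + O(n^2):

a = 49, b = 7, c = 2
log_b(a) = log_7(49) = 2.0000

Case 2: c = 2 = log_7(49) = 2.0000
T(n) = O(n^2 log n) = O(n^2 log n)

For T(n) = 49T(n/7) + O(n^2): log_7(49) = 2.0000. This is Case 2 of the Master Theorem (c = log_b(a), equal work at all levels), giving O(n^2 log n).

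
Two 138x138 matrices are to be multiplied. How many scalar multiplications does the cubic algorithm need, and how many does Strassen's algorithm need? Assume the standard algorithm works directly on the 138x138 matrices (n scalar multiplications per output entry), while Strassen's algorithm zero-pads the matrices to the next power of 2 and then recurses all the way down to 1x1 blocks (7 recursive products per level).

Matrix multiplication for 138x138 matrices:

Strassen's algorithm requires power-of-2 dimensions. Pad 138x138 to 256x256 (next power of 2).

Standard algorithm: 138^3 = 2628072 multiplications
Strassen's algorithm: 7^(log2(256)) = 7^8 = 5764801 multiplications
Difference: 2628072 - 5764801 = -3136729 (Strassen uses MORE here due to padding overhead — for small or just-over-power-of-2 n, padding can outweigh the per-level savings)

Standard: 2628072 multiplications (138^3). Strassen: 5764801 multiplications (7^8, after padding to 256x256). Strassen reduces 8 recursive multiplications to 7 at each level.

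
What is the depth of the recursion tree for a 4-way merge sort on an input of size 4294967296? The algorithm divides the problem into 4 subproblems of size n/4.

For divide and conquer with division factor 4:

Problem sizes at each level:
Level 0: 4294967296
Level 1: 1073741824
Level 2: 268435456
Level 3: 67108864
Level 4: 16777216
Level 5: 4194304
Level 6: 1048576
Level 7: 262144
Level 8: 65536
Level 9: 16384
Level 10: 4096
Level 11: 1024
Level 12: 256
Level 13: 64
Level 14: 16
Level 15: 4
Level 16: 1

The root is level 0 and the size-1 base case is level 16 (the tree spans levels 0 through 16, i.e. 17 levels counting the root), so the depth is the number of divisions: log_4(4294967296) = 16

The recursion tree depth is log_4(4294967296) = 16. At each level, the problem size is divided by 4, so it takes 16 divisions to reduce to a base case of size 1. The algorithm makes 4 recursive calls at each level.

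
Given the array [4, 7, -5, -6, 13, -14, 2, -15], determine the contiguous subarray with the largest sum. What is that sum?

Using Kadane's algorithm on [4, 7, -5, -6, 13, -14, 2, -15]:

Scanning through the array:
Position 1 (value 7): max_ending_here = 11, max_so_far = 11
Position 2 (value -5): max_ending_here = 6, max_so_far = 11
Position 3 (value -6): max_ending_here = 0, max_so_far = 11
Position 4 (value 13): max_ending_here = 13, max_so_far = 13
Position 5 (value -14): max_ending_here = -1, max_so_far = 13
Position 6 (value 2): max_ending_here = 2, max_so_far = 13
Position 7 (value -15): max_ending_here = -13, max_so_far = 13

Maximum subarray: [4, 7, -5, -6, 13]
Maximum sum: 13

The maximum subarray is [4, 7, -5, -6, 13] with sum 13. This subarray runs from index 0 to index 4.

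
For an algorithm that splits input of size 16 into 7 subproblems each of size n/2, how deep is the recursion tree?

For divide and conquer with division factor 2:

Problem sizes at each level:
Level 0: 16
Level 1: 8
Level 2: 4
Level 3: 2
Level 4: 1

The root is level 0 and the size-1 base case is level 4 (the tree spans levels 0 through 4, i.e. 5 levels counting the root), so the depth is the number of divisions: log_2(16) = 4

The recursion tree depth is log_2(16) = 4. At each level, the problem size is divided by 2, so it takes 4 divisions to reduce to a base case of size 1. The algorithm makes 7 recursive calls at each level.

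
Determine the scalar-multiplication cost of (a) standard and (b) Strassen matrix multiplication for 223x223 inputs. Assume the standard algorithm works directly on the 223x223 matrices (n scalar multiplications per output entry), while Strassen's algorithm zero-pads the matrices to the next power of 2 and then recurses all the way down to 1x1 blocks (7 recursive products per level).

Matrix multiplication for 223x223 matrices:

Strassen's algorithm requires power-of-2 dimensions. Pad 223x223 to 256x256 (next power of 2).

Standard algorithm: 223^3 = 11089567 multiplications
Strassen's algorithm: 7^(log2(256)) = 7^8 = 5764801 multiplications
Savings: 11089567 - 5764801 = 5324766 multiplications

Standard: 11089567 multiplications (223^3). Strassen: 5764801 multiplications (7^8, after padding to 256x256). Strassen reduces 8 recursive multiplications to 7 at each level.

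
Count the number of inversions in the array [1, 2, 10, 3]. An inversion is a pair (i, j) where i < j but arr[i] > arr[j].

Finding inversions in [1, 2, 10, 3]:

(2, 3): arr[2]=10 > arr[3]=3

Total inversions: 1

The array has 1 inversion(s): (2,3). Each pair (i,j) satisfies i < j and arr[i] > arr[j].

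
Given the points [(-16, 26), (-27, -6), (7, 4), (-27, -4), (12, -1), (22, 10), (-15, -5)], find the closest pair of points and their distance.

Computing all pairwise distances among 7 points:

d((-16, 26), (-27, -6)) = 33.8378
d((-16, 26), (7, 4)) = 31.8277
d((-16, 26), (-27, -4)) = 31.9531
d((-16, 26), (12, -1)) = 38.8973
d((-16, 26), (22, 10)) = 41.2311
d((-16, 26), (-15, -5)) = 31.0161
d((-27, -6), (7, 4)) = 35.4401
d((-27, -6), (-27, -4)) = 2.0 <-- minimum
d((-27, -6), (12, -1)) = 39.3192
d((-27, -6), (22, 10)) = 51.5461
d((-27, -6), (-15, -5)) = 12.0416
d((7, 4), (-27, -4)) = 34.9285
d((7, 4), (12, -1)) = 7.0711
d((7, 4), (22, 10)) = 16.1555
d((7, 4), (-15, -5)) = 23.7697
d((-27, -4), (12, -1)) = 39.1152
d((-27, -4), (22, 10)) = 50.9608
d((-27, -4), (-15, -5)) = 12.0416
d((12, -1), (22, 10)) = 14.8661
d((12, -1), (-15, -5)) = 27.2947
d((22, 10), (-15, -5)) = 39.9249

Closest pair: (-27, -6) and (-27, -4) with distance 2.0

The closest pair is (-27, -6) and (-27, -4) with Euclidean distance 2.0. For 7 points, brute-force pairwise comparison is shown above. For large n, the divide-and-conquer algorithm (sort by x, recurse on halves, check the dividing strip) achieves O(n log n).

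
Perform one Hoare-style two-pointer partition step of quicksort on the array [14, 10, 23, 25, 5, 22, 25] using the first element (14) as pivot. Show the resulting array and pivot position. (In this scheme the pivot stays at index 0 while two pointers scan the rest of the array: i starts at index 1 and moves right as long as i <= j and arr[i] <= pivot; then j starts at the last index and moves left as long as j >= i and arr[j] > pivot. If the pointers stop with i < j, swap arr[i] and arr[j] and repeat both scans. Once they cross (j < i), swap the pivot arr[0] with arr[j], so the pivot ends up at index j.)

Hoare-style two-pointer partition with pivot = 14:

Initial array: [14, 10, 23, 25, 5, 22, 25]

Pointers start at i = 1, j = 6.
i stops at index 2 (arr[2]=23 > 14), j stops at index 4 (arr[4]=5 <= 14): swap arr[2] and arr[4], array becomes [14, 10, 5, 25, 23, 22, 25]
i ends at 3, j ends at 2: the pointers have crossed (j < i), so scanning stops.

Swap pivot arr[0] with arr[2] to place pivot at position 2: [5, 10, 14, 25, 23, 22, 25]
Pivot position: 2

After partitioning with pivot 14, the array becomes [5, 10, 14, 25, 23, 22, 25]. The pivot is placed at index 2. All elements to the left of the pivot are <= 14, and all elements to the right are > 14.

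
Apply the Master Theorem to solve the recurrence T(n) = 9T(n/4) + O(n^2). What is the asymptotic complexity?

Master Theorem for T(n) = 9T(n/4) + O(n^2):

a = 9, b = 4, c = 2
log_b(a) = log_4(9) = 1.5850

Case 3: c = 2 > log_4(9) = 1.5850
T(n) = O(n^2) = O(n^2)

For T(n) = 9T(n/4) + O(n^2): log_4(9) = 1.5850. This is Case 3 of the Master Theorem (c > log_b(a), work dominated by root), giving O(n^2).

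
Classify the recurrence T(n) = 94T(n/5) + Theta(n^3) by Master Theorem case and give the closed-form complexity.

Master Theorem for T(n) = 94T(n/5) + O(n^3):

a = 94, b = 5, c = 3
log_b(a) = log_5(94) = 2.8229

Case 3: c = 3 > log_5(94) = 2.8229
T(n) = O(n^3) = O(n^3)

For T(n) = 94T(n/5) + O(n^3): log_5(94) = 2.8229. This is Case 3 of the Master Theorem (c > log_b(a), work dominated by root), giving O(n^3).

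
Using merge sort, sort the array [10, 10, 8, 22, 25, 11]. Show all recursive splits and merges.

Merge sort trace:

Split: [10, 10, 8, 22, 25, 11] -> [10, 10, 8] and [22, 25, 11]
  Split: [10, 10, 8] -> [10] and [10, 8]
    Split: [10, 8] -> [10] and [8]
    Merge: [10] + [8] -> [8, 10]
  Merge: [10] + [8, 10] -> [8, 10, 10]
  Split: [22, 25, 11] -> [22] and [25, 11]
    Split: [25, 11] -> [25] and [11]
    Merge: [25] + [11] -> [11, 25]
  Merge: [22] + [11, 25] -> [11, 22, 25]
Merge: [8, 10, 10] + [11, 22, 25] -> [8, 10, 10, 11, 22, 25]

Final sorted array: [8, 10, 10, 11, 22, 25]

The merge sort proceeds by recursively splitting the array and merging sorted halves.
After all merges, the sorted array is [8, 10, 10, 11, 22, 25].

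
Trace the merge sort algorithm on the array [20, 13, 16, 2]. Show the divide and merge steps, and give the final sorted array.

Merge sort trace:

Split: [20, 13, 16, 2] -> [20, 13] and [16, 2]
  Split: [20, 13] -> [20] and [13]
  Merge: [20] + [13] -> [13, 20]
  Split: [16, 2] -> [16] and [2]
  Merge: [16] + [2] -> [2, 16]
Merge: [13, 20] + [2, 16] -> [2, 13, 16, 20]

Final sorted array: [2, 13, 16, 20]

The merge sort proceeds by recursively splitting the array and merging sorted halves.
After all merges, the sorted array is [2, 13, 16, 20].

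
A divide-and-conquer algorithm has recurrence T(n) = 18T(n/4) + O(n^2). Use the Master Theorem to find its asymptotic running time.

Master Theorem for T(n) = 18T(n/4) + O(n^2):

a = 18, b = 4, c = 2
log_b(a) = log_4(18) = 2.0850

Case 1: c = 2 < log_4(18) = 2.0850
T(n) = O(n^(log_4 18))

For T(n) = 18T(n/4) + O(n^2): log_4(18) = 2.0850. This is Case 1 of the Master Theorem (c < log_b(a), work dominated by leaves), giving O(n^(log_4 18)).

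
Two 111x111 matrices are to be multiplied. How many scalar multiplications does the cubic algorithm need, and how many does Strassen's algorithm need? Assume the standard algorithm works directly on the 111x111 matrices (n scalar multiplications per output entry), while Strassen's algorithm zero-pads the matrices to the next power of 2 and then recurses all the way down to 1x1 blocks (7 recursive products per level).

Matrix multiplication for 111x111 matrices:

Strassen's algorithm requires power-of-2 dimensions. Pad 111x111 to 128x128 (next power of 2).

Standard algorithm: 111^3 = 1367631 multiplications
Strassen's algorithm: 7^(log2(128)) = 7^7 = 823543 multiplications
Savings: 1367631 - 823543 = 544088 multiplications

Standard: 1367631 multiplications (111^3). Strassen: 823543 multiplications (7^7, after padding to 128x128). Strassen reduces 8 recursive multiplications to 7 at each level.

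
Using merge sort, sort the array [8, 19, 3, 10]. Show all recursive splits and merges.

Merge sort trace:

Split: [8, 19, 3, 10] -> [8, 19] and [3, 10]
  Split: [8, 19] -> [8] and [19]
  Merge: [8] + [19] -> [8, 19]
  Split: [3, 10] -> [3] and [10]
  Merge: [3] + [10] -> [3, 10]
Merge: [8, 19] + [3, 10] -> [3, 8, 10, 19]

Final sorted array: [3, 8, 10, 19]

The merge sort proceeds by recursively splitting the array and merging sorted halves.
After all merges, the sorted array is [3, 8, 10, 19].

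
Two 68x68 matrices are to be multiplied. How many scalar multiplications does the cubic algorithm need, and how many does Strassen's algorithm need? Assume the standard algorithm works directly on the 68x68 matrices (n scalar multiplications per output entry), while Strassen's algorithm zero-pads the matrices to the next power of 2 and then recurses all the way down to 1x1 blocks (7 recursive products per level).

Matrix multiplication for 68x68 matrices:

Strassen's algorithm requires power-of-2 dimensions. Pad 68x68 to 128x128 (next power of 2).

Standard algorithm: 68^3 = 314432 multiplications
Strassen's algorithm: 7^(log2(128)) = 7^7 = 823543 multiplications
Difference: 314432 - 823543 = -509111 (Strassen uses MORE here due to padding overhead — for small or just-over-power-of-2 n, padding can outweigh the per-level savings)

Standard: 314432 multiplications (68^3). Strassen: 823543 multiplications (7^7, after padding to 128x128). Strassen reduces 8 recursive multiplications to 7 at each level.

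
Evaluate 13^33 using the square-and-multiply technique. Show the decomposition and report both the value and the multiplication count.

Computing 13^33 by squaring (build up from 13^1; each line after the first costs one multiplication):

13^1 = 13
13^2 = (13^1)^2 = 13^2 = 169
13^4 = (13^2)^2 = 169^2 = 28561
13^8 = (13^4)^2 = 28561^2 = 815730721
13^16 = (13^8)^2 = 815730721^2 = 665416609183179841
13^32 = (13^16)^2 = 665416609183179841^2 = 442779263776840698304313192148785281
13^33 = 13 * 13^32 = 13 * 442779263776840698304313192148785281 = 5756130429098929077956071497934208653

Result: 5756130429098929077956071497934208653
Multiplications needed: 6 (6 lines after 13^1)

13^33 = 5756130429098929077956071497934208653. Using exponentiation by squaring, this requires 6 multiplications. The key idea: if the exponent is even, square the half-power; if odd, multiply by the base once.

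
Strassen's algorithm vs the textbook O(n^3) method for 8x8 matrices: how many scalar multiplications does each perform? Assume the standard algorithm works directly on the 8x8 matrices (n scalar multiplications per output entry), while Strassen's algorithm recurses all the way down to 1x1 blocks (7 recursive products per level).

Matrix multiplication for 8x8 matrices:

Standard algorithm: 8^3 = 512 multiplications
Strassen's algorithm: 7^(log2(8)) = 7^3 = 343 multiplications
Savings: 512 - 343 = 169 multiplications

Standard: 512 multiplications (8^3). Strassen: 343 multiplications (7^3). Strassen reduces 8 recursive multiplications to 7 at each level.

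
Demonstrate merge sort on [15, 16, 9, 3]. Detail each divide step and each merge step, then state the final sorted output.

Merge sort trace:

Split: [15, 16, 9, 3] -> [15, 16] and [9, 3]
  Split: [15, 16] -> [15] and [16]
  Merge: [15] + [16] -> [15, 16]
  Split: [9, 3] -> [9] and [3]
  Merge: [9] + [3] -> [3, 9]
Merge: [15, 16] + [3, 9] -> [3, 9, 15, 16]

Final sorted array: [3, 9, 15, 16]

The merge sort proceeds by recursively splitting the array and merging sorted halves.
After all merges, the sorted array is [3, 9, 15, 16].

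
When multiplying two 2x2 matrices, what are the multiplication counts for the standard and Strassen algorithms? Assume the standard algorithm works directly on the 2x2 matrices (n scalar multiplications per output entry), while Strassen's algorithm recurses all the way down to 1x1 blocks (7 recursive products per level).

Matrix multiplication for 2x2 matrices:

Standard algorithm: 2^3 = 8 multiplications
Strassen's algorithm: 7^(log2(2)) = 7^1 = 7 multiplications
Savings: 8 - 7 = 1 multiplications

Standard: 8 multiplications (2^3). Strassen: 7 multiplications (7^1). Strassen reduces 8 recursive multiplications to 7 at each level.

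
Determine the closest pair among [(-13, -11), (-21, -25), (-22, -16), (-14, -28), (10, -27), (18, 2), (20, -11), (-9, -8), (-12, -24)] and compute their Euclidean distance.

Computing all pairwise distances among 9 points:

d((-13, -11), (-21, -25)) = 16.1245
d((-13, -11), (-22, -16)) = 10.2956
d((-13, -11), (-14, -28)) = 17.0294
d((-13, -11), (10, -27)) = 28.0179
d((-13, -11), (18, 2)) = 33.6155
d((-13, -11), (20, -11)) = 33.0
d((-13, -11), (-9, -8)) = 5.0
d((-13, -11), (-12, -24)) = 13.0384
d((-21, -25), (-22, -16)) = 9.0554
d((-21, -25), (-14, -28)) = 7.6158
d((-21, -25), (10, -27)) = 31.0644
d((-21, -25), (18, 2)) = 47.4342
d((-21, -25), (20, -11)) = 43.3244
d((-21, -25), (-9, -8)) = 20.8087
d((-21, -25), (-12, -24)) = 9.0554
d((-22, -16), (-14, -28)) = 14.4222
d((-22, -16), (10, -27)) = 33.8378
d((-22, -16), (18, 2)) = 43.8634
d((-22, -16), (20, -11)) = 42.2966
d((-22, -16), (-9, -8)) = 15.2643
d((-22, -16), (-12, -24)) = 12.8062
d((-14, -28), (10, -27)) = 24.0208
d((-14, -28), (18, 2)) = 43.8634
d((-14, -28), (20, -11)) = 38.0132
d((-14, -28), (-9, -8)) = 20.6155
d((-14, -28), (-12, -24)) = 4.4721 <-- minimum
d((10, -27), (18, 2)) = 30.0832
d((10, -27), (20, -11)) = 18.868
d((10, -27), (-9, -8)) = 26.8701
d((10, -27), (-12, -24)) = 22.2036
d((18, 2), (20, -11)) = 13.1529
d((18, 2), (-9, -8)) = 28.7924
d((18, 2), (-12, -24)) = 39.6989
d((20, -11), (-9, -8)) = 29.1548
d((20, -11), (-12, -24)) = 34.5398
d((-9, -8), (-12, -24)) = 16.2788

Closest pair: (-14, -28) and (-12, -24) with distance 4.4721

The closest pair is (-14, -28) and (-12, -24) with Euclidean distance 4.4721. For 9 points, brute-force pairwise comparison is shown above. For large n, the divide-and-conquer algorithm (sort by x, recurse on halves, check the dividing strip) achieves O(n log n).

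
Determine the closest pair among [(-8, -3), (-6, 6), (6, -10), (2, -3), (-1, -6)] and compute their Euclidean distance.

Computing all pairwise distances among 5 points:

d((-8, -3), (-6, 6)) = 9.2195
d((-8, -3), (6, -10)) = 15.6525
d((-8, -3), (2, -3)) = 10.0
d((-8, -3), (-1, -6)) = 7.6158
d((-6, 6), (6, -10)) = 20.0
d((-6, 6), (2, -3)) = 12.0416
d((-6, 6), (-1, -6)) = 13.0
d((6, -10), (2, -3)) = 8.0623
d((6, -10), (-1, -6)) = 8.0623
d((2, -3), (-1, -6)) = 4.2426 <-- minimum

Closest pair: (2, -3) and (-1, -6) with distance 4.2426

The closest pair is (2, -3) and (-1, -6) with Euclidean distance 4.2426. For 5 points, brute-force pairwise comparison is shown above. For large n, the divide-and-conquer algorithm (sort by x, recurse on halves, check the dividing strip) achieves O(n log n).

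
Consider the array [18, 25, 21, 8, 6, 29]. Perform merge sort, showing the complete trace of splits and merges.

Merge sort trace:

Split: [18, 25, 21, 8, 6, 29] -> [18, 25, 21] and [8, 6, 29]
  Split: [18, 25, 21] -> [18] and [25, 21]
    Split: [25, 21] -> [25] and [21]
    Merge: [25] + [21] -> [21, 25]
  Merge: [18] + [21, 25] -> [18, 21, 25]
  Split: [8, 6, 29] -> [8] and [6, 29]
    Split: [6, 29] -> [6] and [29]
    Merge: [6] + [29] -> [6, 29]
  Merge: [8] + [6, 29] -> [6, 8, 29]
Merge: [18, 21, 25] + [6, 8, 29] -> [6, 8, 18, 21, 25, 29]

Final sorted array: [6, 8, 18, 21, 25, 29]

The merge sort proceeds by recursively splitting the array and merging sorted halves.
After all merges, the sorted array is [6, 8, 18, 21, 25, 29].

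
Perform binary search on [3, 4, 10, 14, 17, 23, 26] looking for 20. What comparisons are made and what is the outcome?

Binary search for 20 in [3, 4, 10, 14, 17, 23, 26]:

lo=0, hi=6, mid=3, arr[mid]=14 -> 14 < 20, search right half
lo=4, hi=6, mid=5, arr[mid]=23 -> 23 > 20, search left half
lo=4, hi=4, mid=4, arr[mid]=17 -> 17 < 20, search right half
lo=5 > hi=4, target 20 not found

Binary search determines that 20 is not in the array after 3 comparisons. The search space was exhausted without finding the target.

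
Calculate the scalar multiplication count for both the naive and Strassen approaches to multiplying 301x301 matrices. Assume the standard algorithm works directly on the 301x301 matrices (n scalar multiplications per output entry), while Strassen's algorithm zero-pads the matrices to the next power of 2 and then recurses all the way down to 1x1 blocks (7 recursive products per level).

Matrix multiplication for 301x301 matrices:

Strassen's algorithm requires power-of-2 dimensions. Pad 301x301 to 512x512 (next power of 2).

Standard algorithm: 301^3 = 27270901 multiplications
Strassen's algorithm: 7^(log2(512)) = 7^9 = 40353607 multiplications
Difference: 27270901 - 40353607 = -13082706 (Strassen uses MORE here due to padding overhead — for small or just-over-power-of-2 n, padding can outweigh the per-level savings)

Standard: 27270901 multiplications (301^3). Strassen: 40353607 multiplications (7^9, after padding to 512x512). Strassen reduces 8 recursive multiplications to 7 at each level.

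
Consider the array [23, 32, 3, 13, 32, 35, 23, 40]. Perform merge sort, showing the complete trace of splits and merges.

Merge sort trace:

Split: [23, 32, 3, 13, 32, 35, 23, 40] -> [23, 32, 3, 13] and [32, 35, 23, 40]
  Split: [23, 32, 3, 13] -> [23, 32] and [3, 13]
    Split: [23, 32] -> [23] and [32]
    Merge: [23] + [32] -> [23, 32]
    Split: [3, 13] -> [3] and [13]
    Merge: [3] + [13] -> [3, 13]
  Merge: [23, 32] + [3, 13] -> [3, 13, 23, 32]
  Split: [32, 35, 23, 40] -> [32, 35] and [23, 40]
    Split: [32, 35] -> [32] and [35]
    Merge: [32] + [35] -> [32, 35]
    Split: [23, 40] -> [23] and [40]
    Merge: [23] + [40] -> [23, 40]
  Merge: [32, 35] + [23, 40] -> [23, 32, 35, 40]
Merge: [3, 13, 23, 32] + [23, 32, 35, 40] -> [3, 13, 23, 23, 32, 32, 35, 40]

Final sorted array: [3, 13, 23, 23, 32, 32, 35, 40]

The merge sort proceeds by recursively splitting the array and merging sorted halves.
After all merges, the sorted array is [3, 13, 23, 23, 32, 32, 35, 40].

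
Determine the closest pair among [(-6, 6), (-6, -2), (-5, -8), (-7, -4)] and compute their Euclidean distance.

Computing all pairwise distances among 4 points:

d((-6, 6), (-6, -2)) = 8.0
d((-6, 6), (-5, -8)) = 14.0357
d((-6, 6), (-7, -4)) = 10.0499
d((-6, -2), (-5, -8)) = 6.0828
d((-6, -2), (-7, -4)) = 2.2361 <-- minimum
d((-5, -8), (-7, -4)) = 4.4721

Closest pair: (-6, -2) and (-7, -4) with distance 2.2361

The closest pair is (-6, -2) and (-7, -4) with Euclidean distance 2.2361. For 4 points, brute-force pairwise comparison is shown above. For large n, the divide-and-conquer algorithm (sort by x, recurse on halves, check the dividing strip) achieves O(n log n).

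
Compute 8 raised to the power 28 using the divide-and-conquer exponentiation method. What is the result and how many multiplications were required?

Computing 8^28 by squaring (build up from 8^1; each line after the first costs one multiplication):

8^1 = 8
8^2 = (8^1)^2 = 8^2 = 64
8^3 = 8 * 8^2 = 8 * 64 = 512
8^6 = (8^3)^2 = 512^2 = 262144
8^7 = 8 * 8^6 = 8 * 262144 = 2097152
8^14 = (8^7)^2 = 2097152^2 = 4398046511104
8^28 = (8^14)^2 = 4398046511104^2 = 19342813113834066795298816

Result: 19342813113834066795298816
Multiplications needed: 6 (6 lines after 8^1)

8^28 = 19342813113834066795298816. Using exponentiation by squaring, this requires 6 multiplications. The key idea: if the exponent is even, square the half-power; if odd, multiply by the base once.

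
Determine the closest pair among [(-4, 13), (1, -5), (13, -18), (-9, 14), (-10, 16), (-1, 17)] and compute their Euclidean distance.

Computing all pairwise distances among 6 points:

d((-4, 13), (1, -5)) = 18.6815
d((-4, 13), (13, -18)) = 35.3553
d((-4, 13), (-9, 14)) = 5.099
d((-4, 13), (-10, 16)) = 6.7082
d((-4, 13), (-1, 17)) = 5.0
d((1, -5), (13, -18)) = 17.6918
d((1, -5), (-9, 14)) = 21.4709
d((1, -5), (-10, 16)) = 23.7065
d((1, -5), (-1, 17)) = 22.0907
d((13, -18), (-9, 14)) = 38.833
d((13, -18), (-10, 16)) = 41.0488
d((13, -18), (-1, 17)) = 37.6962
d((-9, 14), (-10, 16)) = 2.2361 <-- minimum
d((-9, 14), (-1, 17)) = 8.544
d((-10, 16), (-1, 17)) = 9.0554

Closest pair: (-9, 14) and (-10, 16) with distance 2.2361

The closest pair is (-9, 14) and (-10, 16) with Euclidean distance 2.2361. For 6 points, brute-force pairwise comparison is shown above. For large n, the divide-and-conquer algorithm (sort by x, recurse on halves, check the dividing strip) achieves O(n log n).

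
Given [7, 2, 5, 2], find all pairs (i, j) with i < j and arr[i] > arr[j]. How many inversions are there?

Finding inversions in [7, 2, 5, 2]:

(0, 1): arr[0]=7 > arr[1]=2
(0, 2): arr[0]=7 > arr[2]=5
(0, 3): arr[0]=7 > arr[3]=2
(2, 3): arr[2]=5 > arr[3]=2

Total inversions: 4

The array has 4 inversion(s): (0,1), (0,2), (0,3), (2,3). Each pair (i,j) satisfies i < j and arr[i] > arr[j].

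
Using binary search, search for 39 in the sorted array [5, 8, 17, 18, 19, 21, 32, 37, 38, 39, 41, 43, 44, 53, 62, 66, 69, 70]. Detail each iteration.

Binary search for 39 in [5, 8, 17, 18, 19, 21, 32, 37, 38, 39, 41, 43, 44, 53, 62, 66, 69, 70]:

lo=0, hi=17, mid=8, arr[mid]=38 -> 38 < 39, search right half
lo=9, hi=17, mid=13, arr[mid]=53 -> 53 > 39, search left half
lo=9, hi=12, mid=10, arr[mid]=41 -> 41 > 39, search left half
lo=9, hi=9, mid=9, arr[mid]=39 -> Found target at index 9!

Binary search finds 39 at index 9 after 4 comparisons. The search repeatedly halves the search space by comparing with the middle element.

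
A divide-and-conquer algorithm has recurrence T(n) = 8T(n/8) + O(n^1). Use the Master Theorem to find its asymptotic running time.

Master Theorem for T(n) = 8T(n/8) + O(n^1):

a = 8, b = 8, c = 1
log_b(a) = log_8(8) = 1.0000

Case 2: c = 1 = log_8(8) = 1.0000
T(n) = O(n^1 log n) = O(n log n)

For T(n) = 8T(n/8) + O(n^1): log_8(8) = 1.0000. This is Case 2 of the Master Theorem (c = log_b(a), equal work at all levels), giving O(n log n).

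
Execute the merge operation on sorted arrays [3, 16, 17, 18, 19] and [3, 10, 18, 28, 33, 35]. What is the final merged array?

Merging process:

Compare 3 vs 3: take 3 from left. Merged: [3]
Compare 16 vs 3: take 3 from right. Merged: [3, 3]
Compare 16 vs 10: take 10 from right. Merged: [3, 3, 10]
Compare 16 vs 18: take 16 from left. Merged: [3, 3, 10, 16]
Compare 17 vs 18: take 17 from left. Merged: [3, 3, 10, 16, 17]
Compare 18 vs 18: take 18 from left. Merged: [3, 3, 10, 16, 17, 18]
Compare 19 vs 18: take 18 from right. Merged: [3, 3, 10, 16, 17, 18, 18]
Compare 19 vs 28: take 19 from left. Merged: [3, 3, 10, 16, 17, 18, 18, 19]
Append remaining from right: [28, 33, 35]. Merged: [3, 3, 10, 16, 17, 18, 18, 19, 28, 33, 35]

Final merged array: [3, 3, 10, 16, 17, 18, 18, 19, 28, 33, 35]
Total comparisons: 8

The merged array is [3, 3, 10, 16, 17, 18, 18, 19, 28, 33, 35], requiring 8 comparisons. The merge step runs in O(n) time where n is the total number of elements.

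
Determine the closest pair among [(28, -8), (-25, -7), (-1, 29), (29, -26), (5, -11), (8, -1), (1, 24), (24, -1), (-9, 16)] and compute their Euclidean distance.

Computing all pairwise distances among 9 points:

d((28, -8), (-25, -7)) = 53.0094
d((28, -8), (-1, 29)) = 47.0106
d((28, -8), (29, -26)) = 18.0278
d((28, -8), (5, -11)) = 23.1948
d((28, -8), (8, -1)) = 21.1896
d((28, -8), (1, 24)) = 41.8688
d((28, -8), (24, -1)) = 8.0623
d((28, -8), (-9, 16)) = 44.1022
d((-25, -7), (-1, 29)) = 43.2666
d((-25, -7), (29, -26)) = 57.2451
d((-25, -7), (5, -11)) = 30.2655
d((-25, -7), (8, -1)) = 33.541
d((-25, -7), (1, 24)) = 40.4599
d((-25, -7), (24, -1)) = 49.366
d((-25, -7), (-9, 16)) = 28.0179
d((-1, 29), (29, -26)) = 62.6498
d((-1, 29), (5, -11)) = 40.4475
d((-1, 29), (8, -1)) = 31.3209
d((-1, 29), (1, 24)) = 5.3852 <-- minimum
d((-1, 29), (24, -1)) = 39.0512
d((-1, 29), (-9, 16)) = 15.2643
d((29, -26), (5, -11)) = 28.3019
d((29, -26), (8, -1)) = 32.6497
d((29, -26), (1, 24)) = 57.3062
d((29, -26), (24, -1)) = 25.4951
d((29, -26), (-9, 16)) = 56.6392
d((5, -11), (8, -1)) = 10.4403
d((5, -11), (1, 24)) = 35.2278
d((5, -11), (24, -1)) = 21.4709
d((5, -11), (-9, 16)) = 30.4138
d((8, -1), (1, 24)) = 25.9615
d((8, -1), (24, -1)) = 16.0
d((8, -1), (-9, 16)) = 24.0416
d((1, 24), (24, -1)) = 33.9706
d((1, 24), (-9, 16)) = 12.8062
d((24, -1), (-9, 16)) = 37.1214

Closest pair: (-1, 29) and (1, 24) with distance 5.3852

The closest pair is (-1, 29) and (1, 24) with Euclidean distance 5.3852. For 9 points, brute-force pairwise comparison is shown above. For large n, the divide-and-conquer algorithm (sort by x, recurse on halves, check the dividing strip) achieves O(n log n).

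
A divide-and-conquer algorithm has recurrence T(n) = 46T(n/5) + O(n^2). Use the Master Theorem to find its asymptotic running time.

Master Theorem for T(n) = 46T(n/5) + O(n^2):

a = 46, b = 5, c = 2
log_b(a) = log_5(46) = 2.3789

Case 1: c = 2 < log_5(46) = 2.3789
T(n) = O(n^(log_5 46))

For T(n) = 46T(n/5) + O(n^2): log_5(46) = 2.3789. This is Case 1 of the Master Theorem (c < log_b(a), work dominated by leaves), giving O(n^(log_5 46)).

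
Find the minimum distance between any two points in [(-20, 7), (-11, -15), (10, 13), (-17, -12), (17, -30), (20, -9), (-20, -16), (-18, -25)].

Computing all pairwise distances among 8 points:

d((-20, 7), (-11, -15)) = 23.7697
d((-20, 7), (10, 13)) = 30.5941
d((-20, 7), (-17, -12)) = 19.2354
d((-20, 7), (17, -30)) = 52.3259
d((-20, 7), (20, -9)) = 43.0813
d((-20, 7), (-20, -16)) = 23.0
d((-20, 7), (-18, -25)) = 32.0624
d((-11, -15), (10, 13)) = 35.0
d((-11, -15), (-17, -12)) = 6.7082
d((-11, -15), (17, -30)) = 31.7648
d((-11, -15), (20, -9)) = 31.5753
d((-11, -15), (-20, -16)) = 9.0554
d((-11, -15), (-18, -25)) = 12.2066
d((10, 13), (-17, -12)) = 36.7967
d((10, 13), (17, -30)) = 43.566
d((10, 13), (20, -9)) = 24.1661
d((10, 13), (-20, -16)) = 41.7253
d((10, 13), (-18, -25)) = 47.2017
d((-17, -12), (17, -30)) = 38.4708
d((-17, -12), (20, -9)) = 37.1214
d((-17, -12), (-20, -16)) = 5.0 <-- minimum
d((-17, -12), (-18, -25)) = 13.0384
d((17, -30), (20, -9)) = 21.2132
d((17, -30), (-20, -16)) = 39.5601
d((17, -30), (-18, -25)) = 35.3553
d((20, -9), (-20, -16)) = 40.6079
d((20, -9), (-18, -25)) = 41.2311
d((-20, -16), (-18, -25)) = 9.2195

Closest pair: (-17, -12) and (-20, -16) with distance 5.0

The closest pair is (-17, -12) and (-20, -16) with Euclidean distance 5.0. For 8 points, brute-force pairwise comparison is shown above. For large n, the divide-and-conquer algorithm (sort by x, recurse on halves, check the dividing strip) achieves O(n log n).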